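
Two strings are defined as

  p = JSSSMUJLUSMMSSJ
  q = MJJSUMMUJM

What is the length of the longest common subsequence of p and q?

Let dp[i][j] be the LCS length of the first i characters of p and the first j characters of q. dp[i][j] = dp[i-1][j-1]+1 when the i-th and j-th characters match, else max(dp[i-1][j], dp[i][j-1]).
    ·  M  J  J  S  U  M  M  U  J  M
 ·  0  0  0  0  0  0  0  0  0  0  0
 J  0  0  1  1  1  1  1  1  1  1  1
 S  0  0  1  1  2  2  2  2  2  2  2
 S  0  0  1  1  2  2  2  2  2  2  2
 S  0  0  1  1  2  2  2  2  2  2  2
 M  0  1  1  1  2  2  3  3  3  3  3
 U  0  1  1  1  2  3  3  3  4  4  4
 J  0  1  2  2  2  3  3  3  4  5  5
 L  0  1  2  2  2  3  3  3  4  5  5
 U  0  1  2  2  2  3  3  3  4  5  5
 S  0  1  2  2  3  3  3  3  4  5  5
 M  0  1  2  2  3  3  4  4  4  5  6
 M  0  1  2  2  3  3  4  5  5  5  6
 S  0  1  2  2  3  3  4  5  5  5  6
 S  0  1  2  2  3  3  4  5  5  5  6
 J  0  1  2  3  3  3  4  5  5  6  6
dp[15][10] = 6. One LCS (by backtracking along matches): JSMUJM.

6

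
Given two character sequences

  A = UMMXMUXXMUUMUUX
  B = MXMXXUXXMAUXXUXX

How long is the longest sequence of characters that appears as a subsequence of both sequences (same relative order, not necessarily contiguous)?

One common subsequence of length 10: M (A #2, B #1) → M (A #3, B #3) → X (A #4, B #5) → U (A #6, B #6) → X (A #7, B #7) → X (A #8, B #8) → M (A #9, B #9) → U (A #10, B #11) → U (A #11, B #14) → X (A #15, B #16). Since dp[15][16] = 10, nothing longer is possible.

10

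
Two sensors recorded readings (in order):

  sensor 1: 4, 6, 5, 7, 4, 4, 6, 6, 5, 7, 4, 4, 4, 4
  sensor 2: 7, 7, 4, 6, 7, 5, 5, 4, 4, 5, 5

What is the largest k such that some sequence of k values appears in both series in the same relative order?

6

One common subsequence of length 6: 4 (sensor 1 #1, sensor 2 #3) → 6 (sensor 1 #2, sensor 2 #4) → 5 (sensor 1 #3, sensor 2 #7) → 4 (sensor 1 #5, sensor 2 #8) → 4 (sensor 1 #6, sensor 2 #9) → 5 (sensor 1 #9, sensor 2 #11). Since dp[14][11] = 6, nothing longer is possible.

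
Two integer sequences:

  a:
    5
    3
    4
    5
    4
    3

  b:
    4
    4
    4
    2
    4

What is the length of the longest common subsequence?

2

One common subsequence of length 2: 4 [3,3], 4 [5,5]. Since dp[6][5] = 2, nothing longer is possible.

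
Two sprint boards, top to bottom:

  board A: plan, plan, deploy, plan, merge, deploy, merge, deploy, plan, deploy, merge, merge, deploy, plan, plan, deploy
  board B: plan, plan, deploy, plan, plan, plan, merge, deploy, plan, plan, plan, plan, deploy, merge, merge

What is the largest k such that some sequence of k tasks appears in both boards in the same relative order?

10

Taking plan at board A[1]=board B[1] → plan at board A[2]=board B[2] → deploy at board A[3]=board B[3] → plan at board A[4]=board B[6] → merge at board A[5]=board B[7] → deploy at board A[6]=board B[8] → plan at board A[9]=board B[12] → deploy at board A[10]=board B[13] → merge at board A[11]=board B[14] → merge at board A[12]=board B[15] gives a common subsequence of length 10. The LCS DP gives dp[16][15] = 10, so this is optimal.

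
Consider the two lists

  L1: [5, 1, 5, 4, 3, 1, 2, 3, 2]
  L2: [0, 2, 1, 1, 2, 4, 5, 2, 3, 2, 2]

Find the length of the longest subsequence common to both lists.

Match 1 (L1 #2, L2 #4); then 5 (L1 #3, L2 #7); then 3 (L1 #5, L2 #9); then 2 (L1 #7, L2 #10); then 2 (L1 #9, L2 #11) — 5 values in the same relative order in both. The LCS DP gives dp[9][11] = 5, so this is optimal.

5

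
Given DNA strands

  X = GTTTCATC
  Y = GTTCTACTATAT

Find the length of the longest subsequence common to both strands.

7

Let dp[i][j] be the LCS length of the first i bases of X and the first j bases of Y. dp[i][j] = dp[i-1][j-1]+1 when the i-th and j-th bases match, else max(dp[i-1][j], dp[i][j-1]).
    ·  G  T  T  C  T  A  C  T  A  T  A  T
 ·  0  0  0  0  0  0  0  0  0  0  0  0  0
 G  0  1  1  1  1  1  1  1  1  1  1  1  1
 T  0  1  2  2  2  2  2  2  2  2  2  2  2
 T  0  1  2  3  3  3  3  3  3  3  3  3  3
 T  0  1  2  3  3  4  4  4  4  4  4  4  4
 C  0  1  2  3  4  4  4  5  5  5  5  5  5
 A  0  1  2  3  4  4  5  5  5  6  6  6  6
 T  0  1  2  3  4  5  5  5  6  6  7  7  7
 C  0  1  2  3  4  5  5  6  6  6  7  7  7
dp[8][12] = 7. One LCS (by backtracking along matches): GTTTCAT.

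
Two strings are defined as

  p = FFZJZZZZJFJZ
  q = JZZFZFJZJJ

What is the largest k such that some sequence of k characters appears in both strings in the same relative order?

7

Let dp[i][j] be the LCS length of the first i characters of p and the first j characters of q. dp[i][j] = dp[i-1][j-1]+1 when the i-th and j-th characters match, else max(dp[i-1][j], dp[i][j-1]).
    ·  J  Z  Z  F  Z  F  J  Z  J  J
 ·  0  0  0  0  0  0  0  0  0  0  0
 F  0  0  0  0  1  1  1  1  1  1  1
 F  0  0  0  0  1  1  2  2  2  2  2
 Z  0  0  1  1  1  2  2  2  3  3  3
 J  0  1  1  1  1  2  2  3  3  4  4
 Z  0  1  2  2  2  2  2  3  4  4  4
 Z  0  1  2  3  3  3  3  3  4  4  4
 Z  0  1  2  3  3  4  4  4  4  4  4
 Z  0  1  2  3  3  4  4  4  5  5  5
 J  0  1  2  3  3  4  4  5  5  6  6
 F  0  1  2  3  4  4  5  5  5  6  6
 J  0  1  2  3  4  4  5  6  6  6  7
 Z  0  1  2  3  4  5  5  6  7  7  7
dp[12][10] = 7. One LCS (by backtracking along matches): JZZZZJJ.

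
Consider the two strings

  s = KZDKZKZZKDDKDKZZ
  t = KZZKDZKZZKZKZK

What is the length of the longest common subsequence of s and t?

10

Taking K (s #1, t #1), then Z (s #2, t #3), then D (s #3, t #5), then Z (s #5, t #6), then K (s #6, t #7), then Z (s #7, t #8), then Z (s #8, t #9), then K (s #9, t #10), then K (s #12, t #12), then K (s #14, t #14) gives a common subsequence of length 10. The LCS DP gives dp[16][14] = 10, so this is optimal.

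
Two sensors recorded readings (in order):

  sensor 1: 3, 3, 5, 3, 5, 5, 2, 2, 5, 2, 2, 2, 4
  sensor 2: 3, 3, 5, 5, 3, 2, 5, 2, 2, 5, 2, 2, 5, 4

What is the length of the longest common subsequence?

Pick 3 [1,1] → 3 [2,2] → 5 [3,4] → 3 [4,5] → 5 [6,7] → 2 [7,8] → 2 [8,9] → 5 [9,10] → 2 [10,11] → 2 [11,12] → 4 [13,14]; all 11 values appear in both, in order. The LCS DP gives dp[13][14] = 11, so this is optimal.

11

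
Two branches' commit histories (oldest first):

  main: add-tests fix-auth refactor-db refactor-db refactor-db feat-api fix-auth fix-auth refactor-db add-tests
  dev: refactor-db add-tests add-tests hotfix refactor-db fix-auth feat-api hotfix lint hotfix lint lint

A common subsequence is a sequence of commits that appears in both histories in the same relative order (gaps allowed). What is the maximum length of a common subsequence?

One common subsequence of length 3: add-tests [1,3] → fix-auth [2,6] → feat-api [6,7]. Since dp[10][12] = 3, nothing longer is possible.

3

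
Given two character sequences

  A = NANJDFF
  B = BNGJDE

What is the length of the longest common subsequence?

3

Let dp[i][j] be the LCS length of the first i characters of A and the first j characters of B. dp[i][j] = dp[i-1][j-1]+1 when the i-th and j-th characters match, else max(dp[i-1][j], dp[i][j-1]).
    ·  B  N  G  J  D  E
 ·  0  0  0  0  0  0  0
 N  0  0  1  1  1  1  1
 A  0  0  1  1  1  1  1
 N  0  0  1  1  1  1  1
 J  0  0  1  1  2  2  2
 D  0  0  1  1  2  3  3
 F  0  0  1  1  2  3  3
 F  0  0  1  1  2  3  3
dp[7][6] = 3. One LCS (by backtracking along matches): NJD.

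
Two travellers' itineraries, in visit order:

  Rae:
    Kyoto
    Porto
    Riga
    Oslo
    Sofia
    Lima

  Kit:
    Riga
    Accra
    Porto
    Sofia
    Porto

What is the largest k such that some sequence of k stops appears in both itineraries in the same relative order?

2

One common subsequence of length 2: Porto [2,3], Sofia [5,4], and the DP table's final entry dp[6][5] is also 2, so no common subsequence is longer.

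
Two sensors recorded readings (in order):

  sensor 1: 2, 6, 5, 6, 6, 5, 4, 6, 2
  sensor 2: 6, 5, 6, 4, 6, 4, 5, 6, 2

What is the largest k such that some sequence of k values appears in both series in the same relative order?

7

Let dp[i][j] be the LCS length of the first i values of sensor 1 and the first j values of sensor 2. dp[i][j] = dp[i-1][j-1]+1 when the i-th and j-th values match, else max(dp[i-1][j], dp[i][j-1]).
    ·  6  5  6  4  6  4  5  6  2
 ·  0  0  0  0  0  0  0  0  0  0
 2  0  0  0  0  0  0  0  0  0  1
 6  0  1  1  1  1  1  1  1  1  1
 5  0  1  2  2  2  2  2  2  2  2
 6  0  1  2  3  3  3  3  3  3  3
 6  0  1  2  3  3  4  4  4  4  4
 5  0  1  2  3  3  4  4  5  5  5
 4  0  1  2  3  4  4  5  5  5  5
 6  0  1  2  3  4  5  5  5  6  6
 2  0  1  2  3  4  5  5  5  6  7
dp[9][9] = 7. One LCS (by backtracking along matches): 6, 5, 6, 6, 5, 6, 2.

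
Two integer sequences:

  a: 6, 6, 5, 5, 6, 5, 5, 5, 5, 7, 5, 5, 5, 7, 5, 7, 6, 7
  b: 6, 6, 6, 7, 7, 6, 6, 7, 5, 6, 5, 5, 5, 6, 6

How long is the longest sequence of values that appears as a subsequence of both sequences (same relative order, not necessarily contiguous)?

9

One common subsequence of length 9: 6 at a[1]=b[3], 6 at a[2]=b[6], 6 at a[5]=b[7], 7 at a[10]=b[8], 5 at a[11]=b[9], 5 at a[12]=b[11], 5 at a[13]=b[12], 5 at a[15]=b[13], 6 at a[17]=b[15]. The LCS DP gives dp[18][15] = 9, so this is optimal.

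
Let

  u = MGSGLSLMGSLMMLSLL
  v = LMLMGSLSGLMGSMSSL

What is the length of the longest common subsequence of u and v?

Taking M [1,4] → G [2,5] → S [3,6] → L [5,7] → S [6,8] → L [7,10] → M [8,11] → G [9,12] → S [10,13] → M [12,14] → S [15,16] → L [17,17] gives a common subsequence of length 12, and the DP table's final entry dp[17][17] is also 12, so no common subsequence is longer.

12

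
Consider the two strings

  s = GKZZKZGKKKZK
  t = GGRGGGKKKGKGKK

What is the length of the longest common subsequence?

Taking G [1,6], then K [2,8], then K [5,9], then G [7,10], then K [8,11], then K [10,13], then K [12,14] gives a common subsequence of length 7. The LCS DP gives dp[12][14] = 7, so this is optimal.

7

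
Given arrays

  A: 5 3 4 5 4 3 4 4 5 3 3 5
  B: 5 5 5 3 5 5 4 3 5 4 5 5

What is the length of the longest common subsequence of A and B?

Pick 5 at A[1]=B[3], then 3 at A[2]=B[4], then 5 at A[4]=B[6], then 4 at A[5]=B[7], then 3 at A[6]=B[8], then 4 at A[8]=B[10], then 5 at A[9]=B[11], then 5 at A[12]=B[12]; all 8 values appear in both, in order. dp[12][12] = 8 confirms this is the maximum.

8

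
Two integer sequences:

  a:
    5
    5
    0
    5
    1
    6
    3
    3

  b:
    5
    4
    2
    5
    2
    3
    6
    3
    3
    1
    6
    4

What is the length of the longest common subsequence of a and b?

Pick 5 [1,1], then 5 [2,4], then 6 [6,7], then 3 [7,8], then 3 [8,9]; all 5 values appear in both, in order. dp[8][12] = 5 confirms this is the maximum.

5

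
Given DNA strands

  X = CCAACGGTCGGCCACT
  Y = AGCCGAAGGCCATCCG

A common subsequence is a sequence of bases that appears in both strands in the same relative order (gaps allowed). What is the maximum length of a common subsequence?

Taking C [1,3] → C [2,4] → A [3,6] → A [4,7] → G [6,8] → G [7,9] → C [9,10] → C [12,11] → C [13,14] → C [15,15] gives a common subsequence of length 10, and the DP table's final entry dp[16][16] is also 10, so no common subsequence is longer.

10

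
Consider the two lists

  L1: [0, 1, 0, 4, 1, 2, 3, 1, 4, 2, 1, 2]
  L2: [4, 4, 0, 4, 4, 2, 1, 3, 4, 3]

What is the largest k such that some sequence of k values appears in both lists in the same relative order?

Pick 0 (L1 #1, L2 #3); then 4 (L1 #4, L2 #5); then 1 (L1 #5, L2 #7); then 3 (L1 #7, L2 #8); then 4 (L1 #9, L2 #9); all 5 values appear in both, in order. dp[12][10] = 5 confirms this is the maximum.

5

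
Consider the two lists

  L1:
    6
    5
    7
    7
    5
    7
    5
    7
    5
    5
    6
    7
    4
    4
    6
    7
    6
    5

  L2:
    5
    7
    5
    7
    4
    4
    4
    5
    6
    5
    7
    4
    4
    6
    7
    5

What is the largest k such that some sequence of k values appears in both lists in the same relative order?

Pick 5 [2,1], then 7 [4,2], then 5 [5,3], then 7 [6,4], then 5 [7,8], then 5 [10,10], then 7 [12,11], then 4 [13,12], then 4 [14,13], then 6 [15,14], then 7 [16,15], then 5 [18,16]; all 12 values appear in both, in order. Since dp[18][16] = 12, nothing longer is possible.

12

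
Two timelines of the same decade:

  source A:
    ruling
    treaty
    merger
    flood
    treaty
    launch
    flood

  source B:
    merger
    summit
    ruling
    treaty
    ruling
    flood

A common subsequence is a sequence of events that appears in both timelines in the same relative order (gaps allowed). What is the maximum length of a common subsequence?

3

One common subsequence of length 3: ruling at source A[1]=source B[3] → treaty at source A[2]=source B[4] → flood at source A[7]=source B[6]. dp[7][6] = 3 confirms this is the maximum.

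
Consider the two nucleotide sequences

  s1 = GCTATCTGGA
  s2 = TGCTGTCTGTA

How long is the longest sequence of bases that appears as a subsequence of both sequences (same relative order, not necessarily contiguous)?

8

Match G (s1 #1, s2 #2) → C (s1 #2, s2 #3) → T (s1 #3, s2 #4) → T (s1 #5, s2 #6) → C (s1 #6, s2 #7) → T (s1 #7, s2 #8) → G (s1 #8, s2 #9) → A (s1 #10, s2 #11) — 8 bases in the same relative order in both, and the DP table's final entry dp[10][11] is also 8, so no common subsequence is longer.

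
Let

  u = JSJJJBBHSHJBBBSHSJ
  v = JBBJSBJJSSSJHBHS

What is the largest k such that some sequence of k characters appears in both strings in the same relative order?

Pick J (u #1, v #4), then S (u #2, v #5), then J (u #3, v #7), then J (u #4, v #8), then J (u #5, v #12), then H (u #10, v #13), then B (u #14, v #14), then H (u #16, v #15), then S (u #17, v #16); all 9 characters appear in both, in order. dp[18][16] = 9 confirms this is the maximum.

9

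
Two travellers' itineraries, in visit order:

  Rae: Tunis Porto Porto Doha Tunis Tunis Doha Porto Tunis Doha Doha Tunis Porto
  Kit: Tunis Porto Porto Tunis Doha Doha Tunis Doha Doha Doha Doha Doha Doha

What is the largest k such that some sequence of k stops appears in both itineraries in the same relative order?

Match Tunis [1,1], then Porto [2,2], then Porto [3,3], then Doha [4,6], then Tunis [5,7], then Doha [7,11], then Doha [10,12], then Doha [11,13] — 8 stops in the same relative order in both. Since dp[13][13] = 8, nothing longer is possible.

8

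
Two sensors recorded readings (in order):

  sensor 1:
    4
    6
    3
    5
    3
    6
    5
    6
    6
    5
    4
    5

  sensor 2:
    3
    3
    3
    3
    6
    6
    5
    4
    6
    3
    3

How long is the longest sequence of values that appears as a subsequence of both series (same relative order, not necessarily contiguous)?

Taking 3 at sensor 1[3]=sensor 2[3]; then 3 at sensor 1[5]=sensor 2[4]; then 6 at sensor 1[8]=sensor 2[5]; then 6 at sensor 1[9]=sensor 2[6]; then 5 at sensor 1[10]=sensor 2[7]; then 4 at sensor 1[11]=sensor 2[8] gives a common subsequence of length 6. dp[12][11] = 6 confirms this is the maximum.

6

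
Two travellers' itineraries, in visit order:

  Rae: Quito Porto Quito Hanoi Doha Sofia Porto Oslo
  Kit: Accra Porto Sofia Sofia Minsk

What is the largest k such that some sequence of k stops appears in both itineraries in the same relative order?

2

Taking Porto [2,2], Sofia [6,4] gives a common subsequence of length 2. dp[8][5] = 2 confirms this is the maximum.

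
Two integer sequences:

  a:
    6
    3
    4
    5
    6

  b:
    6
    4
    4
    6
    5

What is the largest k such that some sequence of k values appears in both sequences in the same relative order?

3

Taking 6 (a #1, b #1); then 4 (a #3, b #3); then 5 (a #4, b #5) gives a common subsequence of length 3, and the DP table's final entry dp[5][5] is also 3, so no common subsequence is longer.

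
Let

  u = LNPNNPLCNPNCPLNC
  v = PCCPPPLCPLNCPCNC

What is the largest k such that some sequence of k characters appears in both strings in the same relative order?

Taking P at u[3]=v[5], P at u[6]=v[6], L at u[7]=v[7], C at u[8]=v[8], P at u[10]=v[9], N at u[11]=v[11], C at u[12]=v[12], P at u[13]=v[13], N at u[15]=v[15], C at u[16]=v[16] gives a common subsequence of length 10. Since dp[16][16] = 10, nothing longer is possible.

10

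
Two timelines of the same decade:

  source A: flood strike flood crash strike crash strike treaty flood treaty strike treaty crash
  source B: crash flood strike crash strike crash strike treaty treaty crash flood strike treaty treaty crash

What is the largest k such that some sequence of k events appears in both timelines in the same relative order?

Pick flood at source A[1]=source B[2]; then strike at source A[2]=source B[3]; then crash at source A[4]=source B[4]; then strike at source A[5]=source B[5]; then crash at source A[6]=source B[6]; then strike at source A[7]=source B[7]; then treaty at source A[8]=source B[9]; then flood at source A[9]=source B[11]; then treaty at source A[10]=source B[13]; then treaty at source A[12]=source B[14]; then crash at source A[13]=source B[15]; all 11 events appear in both, in order, and the DP table's final entry dp[13][15] is also 11, so no common subsequence is longer.

11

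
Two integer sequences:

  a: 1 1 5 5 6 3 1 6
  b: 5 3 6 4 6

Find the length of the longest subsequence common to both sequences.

Match 5 [3,1]; then 6 [5,3]; then 6 [8,5] — 3 values in the same relative order in both. The LCS DP gives dp[8][5] = 3, so this is optimal.

3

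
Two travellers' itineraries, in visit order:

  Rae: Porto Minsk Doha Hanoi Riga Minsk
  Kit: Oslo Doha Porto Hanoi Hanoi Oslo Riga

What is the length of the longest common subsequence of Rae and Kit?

3

Taking Porto (Rae #1, Kit #3), Hanoi (Rae #4, Kit #5), Riga (Rae #5, Kit #7) gives a common subsequence of length 3, and the DP table's final entry dp[6][7] is also 3, so no common subsequence is longer.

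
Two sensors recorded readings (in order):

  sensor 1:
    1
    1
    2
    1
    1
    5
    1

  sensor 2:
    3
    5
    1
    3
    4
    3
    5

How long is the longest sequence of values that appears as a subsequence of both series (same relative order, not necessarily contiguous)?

2

Let dp[i][j] be the LCS length of the first i values of sensor 1 and the first j values of sensor 2. dp[i][j] = dp[i-1][j-1]+1 when the i-th and j-th values match, else max(dp[i-1][j], dp[i][j-1]).
    ·  3  5  1  3  4  3  5
 ·  0  0  0  0  0  0  0  0
 1  0  0  0  1  1  1  1  1
 1  0  0  0  1  1  1  1  1
 2  0  0  0  1  1  1  1  1
 1  0  0  0  1  1  1  1  1
 1  0  0  0  1  1  1  1  1
 5  0  0  1  1  1  1  1  2
 1  0  0  1  2  2  2  2  2
dp[7][7] = 2. One LCS (by backtracking along matches): 1, 5.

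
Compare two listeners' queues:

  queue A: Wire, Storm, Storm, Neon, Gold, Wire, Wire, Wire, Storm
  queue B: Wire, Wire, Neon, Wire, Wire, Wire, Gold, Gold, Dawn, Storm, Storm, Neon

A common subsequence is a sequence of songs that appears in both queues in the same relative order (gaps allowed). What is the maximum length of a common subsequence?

One common subsequence of length 6: Wire [1,2], then Neon [4,3], then Wire [6,4], then Wire [7,5], then Wire [8,6], then Storm [9,11], and the DP table's final entry dp[9][12] is also 6, so no common subsequence is longer.

6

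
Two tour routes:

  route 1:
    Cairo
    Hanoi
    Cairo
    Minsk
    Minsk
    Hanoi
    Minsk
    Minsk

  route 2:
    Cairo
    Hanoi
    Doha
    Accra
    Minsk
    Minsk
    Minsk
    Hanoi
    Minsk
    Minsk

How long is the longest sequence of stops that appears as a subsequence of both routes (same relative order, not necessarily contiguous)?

Match Cairo (route 1 #1, route 2 #1) → Hanoi (route 1 #2, route 2 #2) → Minsk (route 1 #4, route 2 #6) → Minsk (route 1 #5, route 2 #7) → Hanoi (route 1 #6, route 2 #8) → Minsk (route 1 #7, route 2 #9) → Minsk (route 1 #8, route 2 #10) — 7 stops in the same relative order in both. Since dp[8][10] = 7, nothing longer is possible.

7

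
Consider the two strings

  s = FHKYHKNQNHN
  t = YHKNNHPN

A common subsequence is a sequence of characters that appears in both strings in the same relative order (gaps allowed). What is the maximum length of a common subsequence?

7

Taking Y (s #4, t #1), then H (s #5, t #2), then K (s #6, t #3), then N (s #7, t #4), then N (s #9, t #5), then H (s #10, t #6), then N (s #11, t #8) gives a common subsequence of length 7. The LCS DP gives dp[11][8] = 7, so this is optimal.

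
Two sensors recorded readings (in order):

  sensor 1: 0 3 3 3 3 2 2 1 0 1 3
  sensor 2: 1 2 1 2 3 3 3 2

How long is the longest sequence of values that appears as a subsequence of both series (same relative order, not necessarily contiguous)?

Taking 3 (sensor 1 #3, sensor 2 #5) → 3 (sensor 1 #4, sensor 2 #6) → 3 (sensor 1 #5, sensor 2 #7) → 2 (sensor 1 #7, sensor 2 #8) gives a common subsequence of length 4. dp[11][8] = 4 confirms this is the maximum.

4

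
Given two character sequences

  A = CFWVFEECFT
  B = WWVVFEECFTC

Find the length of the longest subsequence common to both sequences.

8

Let dp[i][j] be the LCS length of the first i characters of A and the first j characters of B. dp[i][j] = dp[i-1][j-1]+1 when the i-th and j-th characters match, else max(dp[i-1][j], dp[i][j-1]).
    ·  W  W  V  V  F  E  E  C  F  T  C
 ·  0  0  0  0  0  0  0  0  0  0  0  0
 C  0  0  0  0  0  0  0  0  1  1  1  1
 F  0  0  0  0  0  1  1  1  1  2  2  2
 W  0  1  1  1  1  1  1  1  1  2  2  2
 V  0  1  1  2  2  2  2  2  2  2  2  2
 F  0  1  1  2  2  3  3  3  3  3  3  3
 E  0  1  1  2  2  3  4  4  4  4  4  4
 E  0  1  1  2  2  3  4  5  5  5  5  5
 C  0  1  1  2  2  3  4  5  6  6  6  6
 F  0  1  1  2  2  3  4  5  6  7  7  7
 T  0  1  1  2  2  3  4  5  6  7  8  8
dp[10][11] = 8. One LCS (by backtracking along matches): WVFEECFT.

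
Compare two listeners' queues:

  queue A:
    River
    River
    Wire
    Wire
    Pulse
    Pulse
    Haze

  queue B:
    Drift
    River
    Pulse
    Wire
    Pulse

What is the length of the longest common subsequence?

3

Pick River at queue A[1]=queue B[2] → Wire at queue A[4]=queue B[4] → Pulse at queue A[6]=queue B[5]; all 3 songs appear in both, in order. dp[7][5] = 3 confirms this is the maximum.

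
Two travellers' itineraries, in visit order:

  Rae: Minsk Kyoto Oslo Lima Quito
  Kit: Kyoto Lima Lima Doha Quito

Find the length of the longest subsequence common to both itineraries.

3

Taking Kyoto [2,1], then Lima [4,3], then Quito [5,5] gives a common subsequence of length 3, and the DP table's final entry dp[5][5] is also 3, so no common subsequence is longer.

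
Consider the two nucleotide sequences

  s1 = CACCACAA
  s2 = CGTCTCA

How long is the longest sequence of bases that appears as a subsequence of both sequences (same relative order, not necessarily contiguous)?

4

Let dp[i][j] be the LCS length of the first i bases of s1 and the first j bases of s2. dp[i][j] = dp[i-1][j-1]+1 when the i-th and j-th bases match, else max(dp[i-1][j], dp[i][j-1]).
    ·  C  G  T  C  T  C  A
 ·  0  0  0  0  0  0  0  0
 C  0  1  1  1  1  1  1  1
 A  0  1  1  1  1  1  1  2
 C  0  1  1  1  2  2  2  2
 C  0  1  1  1  2  2  3  3
 A  0  1  1  1  2  2  3  4
 C  0  1  1  1  2  2  3  4
 A  0  1  1  1  2  2  3  4
 A  0  1  1  1  2  2  3  4
dp[8][7] = 4. One LCS (by backtracking along matches): CCCA.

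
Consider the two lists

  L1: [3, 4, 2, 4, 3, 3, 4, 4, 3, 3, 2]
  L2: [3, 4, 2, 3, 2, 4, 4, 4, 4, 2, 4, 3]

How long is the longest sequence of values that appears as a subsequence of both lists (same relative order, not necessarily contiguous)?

Taking 3 at L1[1]=L2[1]; then 4 at L1[2]=L2[2]; then 2 at L1[3]=L2[5]; then 4 at L1[4]=L2[8]; then 4 at L1[7]=L2[9]; then 4 at L1[8]=L2[11]; then 3 at L1[10]=L2[12] gives a common subsequence of length 7. Since dp[11][12] = 7, nothing longer is possible.

7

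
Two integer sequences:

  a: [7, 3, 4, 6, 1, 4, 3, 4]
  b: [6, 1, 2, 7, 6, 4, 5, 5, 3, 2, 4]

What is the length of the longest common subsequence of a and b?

5

Match 7 [1,4]; then 6 [4,5]; then 4 [6,6]; then 3 [7,9]; then 4 [8,11] — 5 values in the same relative order in both, and the DP table's final entry dp[8][11] is also 5, so no common subsequence is longer.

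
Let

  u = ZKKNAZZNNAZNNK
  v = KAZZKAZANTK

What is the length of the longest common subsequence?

8

Match K at u[3]=v[1], then A at u[5]=v[2], then Z at u[6]=v[3], then Z at u[7]=v[4], then A at u[10]=v[6], then Z at u[11]=v[7], then N at u[12]=v[9], then K at u[14]=v[11] — 8 characters in the same relative order in both. The LCS DP gives dp[14][11] = 8, so this is optimal.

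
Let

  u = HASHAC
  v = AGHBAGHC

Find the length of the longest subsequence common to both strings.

Let dp[i][j] be the LCS length of the first i characters of u and the first j characters of v. dp[i][j] = dp[i-1][j-1]+1 when the i-th and j-th characters match, else max(dp[i-1][j], dp[i][j-1]).
    ·  A  G  H  B  A  G  H  C
 ·  0  0  0  0  0  0  0  0  0
 H  0  0  0  1  1  1  1  1  1
 A  0  1  1  1  1  2  2  2  2
 S  0  1  1  1  1  2  2  2  2
 H  0  1  1  2  2  2  2  3  3
 A  0  1  1  2  2  3  3  3  3
 C  0  1  1  2  2  3  3  3  4
dp[6][8] = 4. One LCS (by backtracking along matches): HAHC.

4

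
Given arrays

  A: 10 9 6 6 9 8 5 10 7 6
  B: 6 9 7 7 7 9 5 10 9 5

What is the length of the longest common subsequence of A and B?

4

Taking 9 [2,2], 9 [5,6], 5 [7,7], 10 [8,8] gives a common subsequence of length 4. dp[10][10] = 4 confirms this is the maximum.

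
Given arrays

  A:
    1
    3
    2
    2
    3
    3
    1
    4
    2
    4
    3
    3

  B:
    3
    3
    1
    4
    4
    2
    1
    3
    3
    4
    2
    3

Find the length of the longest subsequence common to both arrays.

Taking 1 at A[1]=B[3] → 2 at A[3]=B[6] → 3 at A[5]=B[8] → 3 at A[6]=B[9] → 4 at A[8]=B[10] → 2 at A[9]=B[11] → 3 at A[12]=B[12] gives a common subsequence of length 7. The LCS DP gives dp[12][12] = 7, so this is optimal.

7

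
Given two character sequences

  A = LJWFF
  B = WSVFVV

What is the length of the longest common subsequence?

2

Taking W at A[3]=B[1] → F at A[4]=B[4] gives a common subsequence of length 2, and the DP table's final entry dp[5][6] is also 2, so no common subsequence is longer.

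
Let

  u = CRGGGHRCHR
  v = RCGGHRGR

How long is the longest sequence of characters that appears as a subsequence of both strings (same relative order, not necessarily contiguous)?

Taking C (u #1, v #2); then G (u #4, v #3); then G (u #5, v #4); then H (u #6, v #5); then R (u #7, v #6); then R (u #10, v #8) gives a common subsequence of length 6, and the DP table's final entry dp[10][8] is also 6, so no common subsequence is longer.

6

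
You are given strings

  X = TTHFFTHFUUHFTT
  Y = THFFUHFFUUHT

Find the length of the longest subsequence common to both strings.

10

One common subsequence of length 10: T at X[2]=Y[1]; then H at X[3]=Y[2]; then F at X[4]=Y[3]; then F at X[5]=Y[4]; then H at X[7]=Y[6]; then F at X[8]=Y[8]; then U at X[9]=Y[9]; then U at X[10]=Y[10]; then H at X[11]=Y[11]; then T at X[14]=Y[12]. Since dp[14][12] = 10, nothing longer is possible.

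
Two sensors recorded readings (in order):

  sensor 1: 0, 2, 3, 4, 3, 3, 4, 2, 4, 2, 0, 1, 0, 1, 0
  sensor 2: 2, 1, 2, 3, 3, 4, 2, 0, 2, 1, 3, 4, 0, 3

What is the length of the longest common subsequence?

8

Pick 2 (sensor 1 #2, sensor 2 #3), then 3 (sensor 1 #5, sensor 2 #4), then 3 (sensor 1 #6, sensor 2 #5), then 4 (sensor 1 #7, sensor 2 #6), then 2 (sensor 1 #8, sensor 2 #7), then 2 (sensor 1 #10, sensor 2 #9), then 1 (sensor 1 #12, sensor 2 #10), then 0 (sensor 1 #13, sensor 2 #13); all 8 values appear in both, in order. Since dp[15][14] = 8, nothing longer is possible.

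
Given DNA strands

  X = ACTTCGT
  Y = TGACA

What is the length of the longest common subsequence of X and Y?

Taking A at X[1]=Y[3], C at X[2]=Y[4] gives a common subsequence of length 2, and the DP table's final entry dp[7][5] is also 2, so no common subsequence is longer.

2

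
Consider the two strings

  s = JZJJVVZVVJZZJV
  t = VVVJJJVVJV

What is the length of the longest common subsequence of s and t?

7

Let dp[i][j] be the LCS length of the first i characters of s and the first j characters of t. dp[i][j] = dp[i-1][j-1]+1 when the i-th and j-th characters match, else max(dp[i-1][j], dp[i][j-1]).
    ·  V  V  V  J  J  J  V  V  J  V
 ·  0  0  0  0  0  0  0  0  0  0  0
 J  0  0  0  0  1  1  1  1  1  1  1
 Z  0  0  0  0  1  1  1  1  1  1  1
 J  0  0  0  0  1  2  2  2  2  2  2
 J  0  0  0  0  1  2  3  3  3  3  3
 V  0  1  1  1  1  2  3  4  4  4  4
 V  0  1  2  2  2  2  3  4  5  5  5
 Z  0  1  2  2  2  2  3  4  5  5  5
 V  0  1  2  3  3  3  3  4  5  5  6
 V  0  1  2  3  3  3  3  4  5  5  6
 J  0  1  2  3  4  4  4  4  5  6  6
 Z  0  1  2  3  4  4  4  4  5  6  6
 Z  0  1  2  3  4  4  4  4  5  6  6
 J  0  1  2  3  4  5  5  5  5  6  6
 V  0  1  2  3  4  5  5  6  6  6  7
dp[14][10] = 7. One LCS (by backtracking along matches): JJJVVJV.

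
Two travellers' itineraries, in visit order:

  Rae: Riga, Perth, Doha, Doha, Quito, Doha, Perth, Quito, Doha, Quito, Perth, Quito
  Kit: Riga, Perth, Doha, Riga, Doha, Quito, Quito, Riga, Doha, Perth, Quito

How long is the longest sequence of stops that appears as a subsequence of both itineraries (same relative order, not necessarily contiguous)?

9

One common subsequence of length 9: Riga [1,1]; then Perth [2,2]; then Doha [3,3]; then Doha [4,5]; then Quito [5,6]; then Quito [8,7]; then Doha [9,9]; then Perth [11,10]; then Quito [12,11], and the DP table's final entry dp[12][11] is also 9, so no common subsequence is longer.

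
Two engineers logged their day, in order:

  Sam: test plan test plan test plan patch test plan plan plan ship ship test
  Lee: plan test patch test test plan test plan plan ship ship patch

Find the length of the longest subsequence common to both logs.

9

Taking test (Sam #1, Lee #2), test (Sam #3, Lee #4), test (Sam #5, Lee #5), plan (Sam #6, Lee #6), test (Sam #8, Lee #7), plan (Sam #10, Lee #8), plan (Sam #11, Lee #9), ship (Sam #12, Lee #10), ship (Sam #13, Lee #11) gives a common subsequence of length 9. Since dp[14][12] = 9, nothing longer is possible.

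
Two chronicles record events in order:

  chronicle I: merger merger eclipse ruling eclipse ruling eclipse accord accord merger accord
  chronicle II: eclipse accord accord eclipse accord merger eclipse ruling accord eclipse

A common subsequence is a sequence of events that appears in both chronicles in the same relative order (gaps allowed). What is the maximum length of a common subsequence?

One common subsequence of length 5: eclipse (chronicle I #3, chronicle II #1) → eclipse (chronicle I #7, chronicle II #4) → accord (chronicle I #9, chronicle II #5) → merger (chronicle I #10, chronicle II #6) → accord (chronicle I #11, chronicle II #9). dp[11][10] = 5 confirms this is the maximum.

5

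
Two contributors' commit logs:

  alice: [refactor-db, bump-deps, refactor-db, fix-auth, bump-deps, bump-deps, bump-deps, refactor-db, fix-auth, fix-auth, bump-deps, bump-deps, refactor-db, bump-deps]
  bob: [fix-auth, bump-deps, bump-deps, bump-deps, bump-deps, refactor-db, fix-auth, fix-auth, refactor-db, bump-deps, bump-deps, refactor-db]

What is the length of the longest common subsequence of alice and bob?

10

Pick bump-deps (alice #2, bob #2) → bump-deps (alice #5, bob #3) → bump-deps (alice #6, bob #4) → bump-deps (alice #7, bob #5) → refactor-db (alice #8, bob #6) → fix-auth (alice #9, bob #7) → fix-auth (alice #10, bob #8) → bump-deps (alice #11, bob #10) → bump-deps (alice #12, bob #11) → refactor-db (alice #13, bob #12); all 10 commits appear in both, in order. The LCS DP gives dp[14][12] = 10, so this is optimal.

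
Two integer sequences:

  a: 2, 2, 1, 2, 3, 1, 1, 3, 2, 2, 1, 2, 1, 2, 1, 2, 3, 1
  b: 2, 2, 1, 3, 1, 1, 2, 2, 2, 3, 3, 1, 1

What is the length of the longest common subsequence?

11

One common subsequence of length 11: 2 (a #1, b #1), 2 (a #2, b #2), 1 (a #3, b #3), 3 (a #5, b #4), 1 (a #6, b #5), 1 (a #7, b #6), 2 (a #9, b #7), 2 (a #10, b #8), 2 (a #12, b #9), 1 (a #15, b #12), 1 (a #18, b #13). The LCS DP gives dp[18][13] = 11, so this is optimal.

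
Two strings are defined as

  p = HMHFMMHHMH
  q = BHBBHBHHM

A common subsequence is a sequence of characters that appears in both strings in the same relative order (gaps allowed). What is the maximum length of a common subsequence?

5

Let dp[i][j] be the LCS length of the first i characters of p and the first j characters of q. dp[i][j] = dp[i-1][j-1]+1 when the i-th and j-th characters match, else max(dp[i-1][j], dp[i][j-1]).
    ·  B  H  B  B  H  B  H  H  M
 ·  0  0  0  0  0  0  0  0  0  0
 H  0  0  1  1  1  1  1  1  1  1
 M  0  0  1  1  1  1  1  1  1  2
 H  0  0  1  1  1  2  2  2  2  2
 F  0  0  1  1  1  2  2  2  2  2
 M  0  0  1  1  1  2  2  2  2  3
 M  0  0  1  1  1  2  2  2  2  3
 H  0  0  1  1  1  2  2  3  3  3
 H  0  0  1  1  1  2  2  3  4  4
 M  0  0  1  1  1  2  2  3  4  5
 H  0  0  1  1  1  2  2  3  4  5
dp[10][9] = 5. One LCS (by backtracking along matches): HHHHM.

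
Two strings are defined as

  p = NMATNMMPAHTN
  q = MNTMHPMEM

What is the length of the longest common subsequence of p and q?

4

Let dp[i][j] be the LCS length of the first i characters of p and the first j characters of q. dp[i][j] = dp[i-1][j-1]+1 when the i-th and j-th characters match, else max(dp[i-1][j], dp[i][j-1]).
    ·  M  N  T  M  H  P  M  E  M
 ·  0  0  0  0  0  0  0  0  0  0
 N  0  0  1  1  1  1  1  1  1  1
 M  0  1  1  1  2  2  2  2  2  2
 A  0  1  1  1  2  2  2  2  2  2
 T  0  1  1  2  2  2  2  2  2  2
 N  0  1  2  2  2  2  2  2  2  2
 M  0  1  2  2  3  3  3  3  3  3
 M  0  1  2  2  3  3  3  4  4  4
 P  0  1  2  2  3  3  4  4  4  4
 A  0  1  2  2  3  3  4  4  4  4
 H  0  1  2  2  3  4  4  4  4  4
 T  0  1  2  3  3  4  4  4  4  4
 N  0  1  2  3  3  4  4  4  4  4
dp[12][9] = 4. One LCS (by backtracking along matches): NMMM.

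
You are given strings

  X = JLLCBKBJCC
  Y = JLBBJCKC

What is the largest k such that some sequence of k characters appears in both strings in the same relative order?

7

Let dp[i][j] be the LCS length of the first i characters of X and the first j characters of Y. dp[i][j] = dp[i-1][j-1]+1 when the i-th and j-th characters match, else max(dp[i-1][j], dp[i][j-1]).
    ·  J  L  B  B  J  C  K  C
 ·  0  0  0  0  0  0  0  0  0
 J  0  1  1  1  1  1  1  1  1
 L  0  1  2  2  2  2  2  2  2
 L  0  1  2  2  2  2  2  2  2
 C  0  1  2  2  2  2  3  3  3
 B  0  1  2  3  3  3  3  3  3
 K  0  1  2  3  3  3  3  4  4
 B  0  1  2  3  4  4  4  4  4
 J  0  1  2  3  4  5  5  5  5
 C  0  1  2  3  4  5  6  6  6
 C  0  1  2  3  4  5  6  6  7
dp[10][8] = 7. One LCS (by backtracking along matches): JLBBJCC.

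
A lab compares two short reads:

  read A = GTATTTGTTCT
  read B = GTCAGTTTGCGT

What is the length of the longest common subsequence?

9

Let dp[i][j] be the LCS length of the first i bases of read A and the first j bases of read B. dp[i][j] = dp[i-1][j-1]+1 when the i-th and j-th bases match, else max(dp[i-1][j], dp[i][j-1]).
    ·  G  T  C  A  G  T  T  T  G  C  G  T
 ·  0  0  0  0  0  0  0  0  0  0  0  0  0
 G  0  1  1  1  1  1  1  1  1  1  1  1  1
 T  0  1  2  2  2  2  2  2  2  2  2  2  2
 A  0  1  2  2  3  3  3  3  3  3  3  3  3
 T  0  1  2  2  3  3  4  4  4  4  4  4  4
 T  0  1  2  2  3  3  4  5  5  5  5  5  5
 T  0  1  2  2  3  3  4  5  6  6  6  6  6
 G  0  1  2  2  3  4  4  5  6  7  7  7  7
 T  0  1  2  2  3  4  5  5  6  7  7  7  8
 T  0  1  2  2  3  4  5  6  6  7  7  7  8
 C  0  1  2  3  3  4  5  6  6  7  8  8  8
 T  0  1  2  3  3  4  5  6  7  7  8  8  9
dp[11][12] = 9. One LCS (by backtracking along matches): GTATTTGCT.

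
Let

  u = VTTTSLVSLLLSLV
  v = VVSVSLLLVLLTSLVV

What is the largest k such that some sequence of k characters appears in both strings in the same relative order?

10

Taking V (u #1, v #2), S (u #5, v #3), V (u #7, v #4), S (u #8, v #5), L (u #9, v #8), L (u #10, v #10), L (u #11, v #11), S (u #12, v #13), L (u #13, v #14), V (u #14, v #16) gives a common subsequence of length 10. Since dp[14][16] = 10, nothing longer is possible.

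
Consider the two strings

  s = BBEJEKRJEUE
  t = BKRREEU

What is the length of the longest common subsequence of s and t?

5

Match B (s #2, t #1), K (s #6, t #2), R (s #7, t #4), E (s #9, t #6), U (s #10, t #7) — 5 characters in the same relative order in both. dp[11][7] = 5 confirms this is the maximum.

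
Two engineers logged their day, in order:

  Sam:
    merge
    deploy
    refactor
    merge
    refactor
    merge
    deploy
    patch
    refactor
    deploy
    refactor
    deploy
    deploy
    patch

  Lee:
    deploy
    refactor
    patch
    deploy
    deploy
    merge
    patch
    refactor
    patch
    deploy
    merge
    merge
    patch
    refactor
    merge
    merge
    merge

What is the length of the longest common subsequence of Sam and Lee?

Match deploy (Sam #2, Lee #1), refactor (Sam #3, Lee #2), merge (Sam #4, Lee #6), refactor (Sam #5, Lee #8), merge (Sam #6, Lee #12), patch (Sam #8, Lee #13), refactor (Sam #9, Lee #14) — 7 tasks in the same relative order in both, and the DP table's final entry dp[14][17] is also 7, so no common subsequence is longer.

7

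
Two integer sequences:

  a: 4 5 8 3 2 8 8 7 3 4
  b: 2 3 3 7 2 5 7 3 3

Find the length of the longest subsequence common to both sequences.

4

One common subsequence of length 4: 3 [4,3] → 2 [5,5] → 7 [8,7] → 3 [9,9]. The LCS DP gives dp[10][9] = 4, so this is optimal.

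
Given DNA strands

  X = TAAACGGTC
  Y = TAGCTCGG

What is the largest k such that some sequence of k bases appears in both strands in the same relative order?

5

Let dp[i][j] be the LCS length of the first i bases of X and the first j bases of Y. dp[i][j] = dp[i-1][j-1]+1 when the i-th and j-th bases match, else max(dp[i-1][j], dp[i][j-1]).
    ·  T  A  G  C  T  C  G  G
 ·  0  0  0  0  0  0  0  0  0
 T  0  1  1  1  1  1  1  1  1
 A  0  1  2  2  2  2  2  2  2
 A  0  1  2  2  2  2  2  2  2
 A  0  1  2  2  2  2  2  2  2
 C  0  1  2  2  3  3  3  3  3
 G  0  1  2  3  3  3  3  4  4
 G  0  1  2  3  3  3  3  4  5
 T  0  1  2  3  3  4  4  4  5
 C  0  1  2  3  4  4  5  5  5
dp[9][8] = 5. One LCS (by backtracking along matches): TACGG.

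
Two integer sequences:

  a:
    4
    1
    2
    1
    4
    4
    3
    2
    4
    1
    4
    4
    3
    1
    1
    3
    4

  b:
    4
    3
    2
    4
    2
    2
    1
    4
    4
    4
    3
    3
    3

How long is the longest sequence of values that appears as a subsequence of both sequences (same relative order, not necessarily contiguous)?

9

Taking 4 [1,1], then 2 [3,3], then 4 [5,4], then 2 [8,6], then 4 [9,8], then 4 [11,9], then 4 [12,10], then 3 [13,12], then 3 [16,13] gives a common subsequence of length 9, and the DP table's final entry dp[17][13] is also 9, so no common subsequence is longer.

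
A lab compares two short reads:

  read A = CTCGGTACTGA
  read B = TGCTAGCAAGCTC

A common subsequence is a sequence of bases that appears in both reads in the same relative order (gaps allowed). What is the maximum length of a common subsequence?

Taking C at read A[1]=read B[3], then T at read A[2]=read B[4], then C at read A[3]=read B[7], then G at read A[4]=read B[10], then T at read A[6]=read B[12], then C at read A[8]=read B[13] gives a common subsequence of length 6. dp[11][13] = 6 confirms this is the maximum.

6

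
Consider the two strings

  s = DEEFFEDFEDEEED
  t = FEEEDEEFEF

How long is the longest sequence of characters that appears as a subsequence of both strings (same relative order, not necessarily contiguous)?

7

One common subsequence of length 7: E at s[2]=t[2] → E at s[3]=t[3] → E at s[6]=t[4] → D at s[7]=t[5] → E at s[9]=t[6] → E at s[11]=t[7] → E at s[12]=t[9]. dp[14][10] = 7 confirms this is the maximum.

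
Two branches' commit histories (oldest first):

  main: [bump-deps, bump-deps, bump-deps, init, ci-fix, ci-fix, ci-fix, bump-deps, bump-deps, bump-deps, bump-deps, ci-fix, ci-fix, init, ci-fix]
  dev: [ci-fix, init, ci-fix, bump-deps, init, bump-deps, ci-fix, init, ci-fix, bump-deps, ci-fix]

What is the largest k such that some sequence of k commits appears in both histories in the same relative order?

One common subsequence of length 7: init [4,2]; then ci-fix [7,3]; then bump-deps [8,4]; then bump-deps [11,6]; then ci-fix [12,7]; then ci-fix [13,9]; then ci-fix [15,11], and the DP table's final entry dp[15][11] is also 7, so no common subsequence is longer.

7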